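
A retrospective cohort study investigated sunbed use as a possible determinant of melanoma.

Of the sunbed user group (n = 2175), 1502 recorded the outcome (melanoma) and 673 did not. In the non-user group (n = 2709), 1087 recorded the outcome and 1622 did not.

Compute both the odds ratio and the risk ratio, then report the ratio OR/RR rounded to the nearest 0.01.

1.94

From the description: a = 1502, b = 673, c = 1087, d = 1622.
OR = (1502·1622)/(673·1087) = 2436244/731551 = 3.33024
Risk in exposed = 1502/2175 = 0.69057; risk in unexposed = 1087/2709 = 0.40126; RR = 1.72104
OR/RR = 3.33024 / 1.72104 = 1.93502
The outcome is not rare, so the OR lies further from 1 than the RR.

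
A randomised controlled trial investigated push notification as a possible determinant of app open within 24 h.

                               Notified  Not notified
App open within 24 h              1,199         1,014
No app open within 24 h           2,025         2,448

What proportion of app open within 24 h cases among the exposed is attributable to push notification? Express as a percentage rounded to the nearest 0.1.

21.2

Reading the table with exposure as columns: a = 1199 (Notified, case), b = 2025 (Notified, non-case), c = 1014 (Not notified, case), d = 2448.
Risk in exposed = 1199/3224 = 0.37190; risk in unexposed = 1014/3462 = 0.29289.
RR = 0.37190/0.29289 = 1.26974
AR% = (RR − 1)/RR × 100 = (1.26974 − 1)/1.26974 × 100 = 21.2434%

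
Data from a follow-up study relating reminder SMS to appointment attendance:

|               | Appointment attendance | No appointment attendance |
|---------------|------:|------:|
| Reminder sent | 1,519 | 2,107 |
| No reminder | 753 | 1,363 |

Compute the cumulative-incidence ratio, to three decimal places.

1.177

Cells: a = 1519, b = 2107, c = 753, d = 1363.
Risk in exposed = 1519/3626 = 0.41892; risk in unexposed = 753/2116 = 0.35586.
RR = 0.41892 / 0.35586 = 1.17720
The risk among the exposed is 1.18 times that among the unexposed.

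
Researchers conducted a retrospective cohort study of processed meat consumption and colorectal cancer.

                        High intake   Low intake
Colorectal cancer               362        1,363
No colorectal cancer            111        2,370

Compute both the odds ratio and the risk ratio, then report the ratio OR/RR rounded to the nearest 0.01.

Reading the table with exposure as columns: a = 362 (High intake, case), b = 111 (High intake, non-case), c = 1363 (Low intake, case), d = 2370.
OR = (362·2370)/(111·1363) = 857940/151293 = 5.67072
Risk in exposed = 362/473 = 0.76533; risk in unexposed = 1363/3733 = 0.36512; RR = 2.09609
OR/RR = 5.67072 / 2.09609 = 2.70538
The outcome is not rare, so the OR lies further from 1 than the RR.

2.71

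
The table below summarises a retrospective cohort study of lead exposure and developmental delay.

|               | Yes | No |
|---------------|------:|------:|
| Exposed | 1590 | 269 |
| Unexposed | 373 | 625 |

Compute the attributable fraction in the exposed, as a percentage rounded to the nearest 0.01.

Cells: a = 1590, b = 269, c = 373, d = 625.
Risk in exposed = 1590/1859 = 0.85530; risk in unexposed = 373/998 = 0.37375.
RR = 0.85530/0.37375 = 2.28844
AR% = (RR − 1)/RR × 100 = (2.28844 − 1)/2.28844 × 100 = 56.3021%

56.30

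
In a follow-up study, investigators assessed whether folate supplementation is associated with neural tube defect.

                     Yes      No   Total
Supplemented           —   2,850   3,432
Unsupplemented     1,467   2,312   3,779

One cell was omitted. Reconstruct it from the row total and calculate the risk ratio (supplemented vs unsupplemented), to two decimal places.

The missing cell is in the exposed row: 3432 − 2850 = 582.
So a = 582, b = 2850, c = 1467, d = 2312.
RR = [a/(a+b)] / [c/(c+d)] = (582/3432) / (1467/3779) = 0.16958/0.38820 = 0.43684

0.44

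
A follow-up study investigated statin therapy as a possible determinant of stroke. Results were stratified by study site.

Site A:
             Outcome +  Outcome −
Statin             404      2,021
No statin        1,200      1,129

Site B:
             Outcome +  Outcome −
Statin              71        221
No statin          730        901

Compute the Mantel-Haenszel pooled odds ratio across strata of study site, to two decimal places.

OR_MH = Σ(aᵢdᵢ/nᵢ) / Σ(bᵢcᵢ/nᵢ), where nᵢ is the stratum total.
Stratum 1 (Site A): n = 4754; a·d/n = 404·1129/4754 = 95.9436; b·c/n = 2021·1200/4754 = 510.1388
Stratum 2 (Site B): n = 1923; a·d/n = 71·901/1923 = 33.2663; b·c/n = 221·730/1923 = 83.8950
OR_MH = (95.9436 + 33.2663) / (510.1388 + 83.8950) = 129.2099 / 594.0338 = 0.21751

0.22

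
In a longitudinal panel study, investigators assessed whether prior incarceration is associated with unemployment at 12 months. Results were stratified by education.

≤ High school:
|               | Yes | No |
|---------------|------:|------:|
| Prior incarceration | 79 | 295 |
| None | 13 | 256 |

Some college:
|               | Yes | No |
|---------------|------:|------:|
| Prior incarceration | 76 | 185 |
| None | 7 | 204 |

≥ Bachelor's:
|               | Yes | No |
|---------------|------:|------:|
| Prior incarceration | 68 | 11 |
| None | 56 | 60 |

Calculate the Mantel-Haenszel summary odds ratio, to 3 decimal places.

7.182

OR_MH = Σ(aᵢdᵢ/nᵢ) / Σ(bᵢcᵢ/nᵢ), where nᵢ is the stratum total.
Stratum 1 (≤ High school): n = 643; a·d/n = 79·256/643 = 31.4526; b·c/n = 295·13/643 = 5.9642
Stratum 2 (Some college): n = 472; a·d/n = 76·204/472 = 32.8475; b·c/n = 185·7/472 = 2.7436
Stratum 3 (≥ Bachelor's): n = 195; a·d/n = 68·60/195 = 20.9231; b·c/n = 11·56/195 = 3.1590
OR_MH = (31.4526 + 32.8475 + 20.9231) / (5.9642 + 2.7436 + 3.1590) = 85.2231 / 11.8668 = 7.18161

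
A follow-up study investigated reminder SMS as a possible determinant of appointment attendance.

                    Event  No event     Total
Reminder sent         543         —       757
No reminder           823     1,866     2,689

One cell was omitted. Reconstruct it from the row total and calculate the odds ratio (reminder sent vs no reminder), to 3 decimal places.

5.753

The missing cell is in the exposed row: 757 − 543 = 214.
So a = 543, b = 214, c = 823, d = 1866.
OR = (a·d)/(b·c) = (543 × 1866) / (214 × 823) = 1013238 / 176122 = 5.75305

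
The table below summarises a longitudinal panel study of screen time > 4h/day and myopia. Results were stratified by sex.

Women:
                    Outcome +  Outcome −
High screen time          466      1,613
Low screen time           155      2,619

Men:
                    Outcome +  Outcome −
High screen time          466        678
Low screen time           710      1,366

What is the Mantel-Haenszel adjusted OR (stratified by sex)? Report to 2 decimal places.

2.23

OR_MH = Σ(aᵢdᵢ/nᵢ) / Σ(bᵢcᵢ/nᵢ), where nᵢ is the stratum total.
Stratum 1 (Women): n = 4853; a·d/n = 466·2619/4853 = 251.4844; b·c/n = 1613·155/4853 = 51.5176
Stratum 2 (Men): n = 3220; a·d/n = 466·1366/3220 = 197.6882; b·c/n = 678·710/3220 = 149.4969
OR_MH = (251.4844 + 197.6882) / (51.5176 + 149.4969) = 449.1726 / 201.0145 = 2.23453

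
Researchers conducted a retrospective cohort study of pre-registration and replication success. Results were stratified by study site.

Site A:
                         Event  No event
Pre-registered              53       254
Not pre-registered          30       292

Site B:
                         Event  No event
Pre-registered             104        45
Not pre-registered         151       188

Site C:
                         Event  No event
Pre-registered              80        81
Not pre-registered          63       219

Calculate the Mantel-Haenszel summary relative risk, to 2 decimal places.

1.80

RR_MH = Σ(aᵢ·n₀ᵢ/nᵢ) / Σ(cᵢ·n₁ᵢ/nᵢ), with n₁ᵢ = aᵢ+bᵢ (exposed), n₀ᵢ = cᵢ+dᵢ (unexposed), nᵢ = n₁ᵢ+n₀ᵢ.
Stratum 1 (Site A): n₁ = 307, n₀ = 322, n = 629; a·n₀/n = 53·322/629 = 27.1320; c·n₁/n = 30·307/629 = 14.6423
Stratum 2 (Site B): n₁ = 149, n₀ = 339, n = 488; a·n₀/n = 104·339/488 = 72.2459; c·n₁/n = 151·149/488 = 46.1045
Stratum 3 (Site C): n₁ = 161, n₀ = 282, n = 443; a·n₀/n = 80·282/443 = 50.9255; c·n₁/n = 63·161/443 = 22.8962
RR_MH = (27.1320 + 72.2459 + 50.9255) / (14.6423 + 46.1045 + 22.8962) = 150.3034 / 83.6430 = 1.79696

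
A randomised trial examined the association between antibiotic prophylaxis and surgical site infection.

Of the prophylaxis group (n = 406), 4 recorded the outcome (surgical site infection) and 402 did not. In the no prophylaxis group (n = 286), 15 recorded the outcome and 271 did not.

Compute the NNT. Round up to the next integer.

Risk in treated group = 4/406 = 0.00985; risk in control = 15/286 = 0.05245.
Absolute risk reduction = 0.05245 − 0.00985 = 0.04260
NNT = 1 / ARR = 1 / 0.04260 = 23.477 → round up → 24

24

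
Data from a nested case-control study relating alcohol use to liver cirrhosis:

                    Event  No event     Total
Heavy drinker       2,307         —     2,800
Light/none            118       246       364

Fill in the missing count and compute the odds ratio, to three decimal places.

The missing cell is in the exposed row: 2800 − 2307 = 493.
So a = 2307, b = 493, c = 118, d = 246.
OR = (a·d)/(b·c) = (2307 × 246) / (493 × 118) = 567522 / 58174 = 9.75560

9.756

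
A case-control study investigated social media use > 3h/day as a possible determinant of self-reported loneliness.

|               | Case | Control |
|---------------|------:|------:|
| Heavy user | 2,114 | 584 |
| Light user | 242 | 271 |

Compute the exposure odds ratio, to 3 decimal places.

4.054

Cells: a = 2114, b = 584, c = 242, d = 271.
OR = (a·d)/(b·c) = (2114 × 271) / (584 × 242) = 572894 / 141328 = 4.05365
The odds of self-reported loneliness are about 4.05 times as high in the heavy user group.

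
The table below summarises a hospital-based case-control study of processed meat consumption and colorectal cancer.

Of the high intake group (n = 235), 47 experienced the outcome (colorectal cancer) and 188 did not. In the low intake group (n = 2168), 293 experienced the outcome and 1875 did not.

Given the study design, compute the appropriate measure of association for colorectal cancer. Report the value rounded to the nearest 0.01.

From the description: a = 47, b = 188, c = 293, d = 1875.
This is a hospital-based case-control study: participants were sampled on outcome status, so risks in the source population cannot be estimated directly — relative risk is not valid here. The odds ratio is the appropriate measure.
OR = (a·d)/(b·c) = (47 × 1875) / (188 × 293) = 88125 / 55084 = 1.59983

1.60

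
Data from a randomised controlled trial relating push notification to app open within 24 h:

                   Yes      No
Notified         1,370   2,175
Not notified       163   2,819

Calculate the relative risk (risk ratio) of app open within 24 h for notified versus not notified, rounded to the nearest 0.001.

Cells: a = 1370, b = 2175, c = 163, d = 2819.
Risk in exposed = 1370/3545 = 0.38646; risk in unexposed = 163/2982 = 0.05466.
RR = 0.38646 / 0.05466 = 7.07008
The risk among the exposed is 7.07 times that among the unexposed.

7.070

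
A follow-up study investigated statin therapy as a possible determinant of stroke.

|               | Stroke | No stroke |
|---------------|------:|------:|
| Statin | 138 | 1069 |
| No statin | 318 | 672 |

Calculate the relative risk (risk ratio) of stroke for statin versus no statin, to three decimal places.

0.356

Cells: a = 138, b = 1069, c = 318, d = 672.
Risk in exposed = 138/1207 = 0.11433; risk in unexposed = 318/990 = 0.32121.
RR = 0.11433 / 0.32121 = 0.35594
The risk is 64% lower among the exposed than among the unexposed.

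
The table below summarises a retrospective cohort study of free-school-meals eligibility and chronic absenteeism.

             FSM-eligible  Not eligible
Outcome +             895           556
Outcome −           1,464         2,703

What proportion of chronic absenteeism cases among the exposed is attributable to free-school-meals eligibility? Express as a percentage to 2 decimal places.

55.03

Reading the table with exposure as columns: a = 895 (FSM-eligible, case), b = 1464 (FSM-eligible, non-case), c = 556 (Not eligible, case), d = 2703.
Risk in exposed = 895/2359 = 0.37940; risk in unexposed = 556/3259 = 0.17060.
RR = 0.37940/0.17060 = 2.22385
AR% = (RR − 1)/RR × 100 = (2.22385 − 1)/2.22385 × 100 = 55.0329%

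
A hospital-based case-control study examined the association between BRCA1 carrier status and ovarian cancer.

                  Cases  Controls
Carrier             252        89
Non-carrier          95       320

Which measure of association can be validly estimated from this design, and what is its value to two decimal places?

Cells: a = 252, b = 89, c = 95, d = 320.
This is a hospital-based case-control study: participants were sampled on outcome status, so risks in the source population cannot be estimated directly — relative risk is not valid here. The odds ratio is the appropriate measure.
OR = (a·d)/(b·c) = (252 × 320) / (89 × 95) = 80640 / 8455 = 9.53755

9.54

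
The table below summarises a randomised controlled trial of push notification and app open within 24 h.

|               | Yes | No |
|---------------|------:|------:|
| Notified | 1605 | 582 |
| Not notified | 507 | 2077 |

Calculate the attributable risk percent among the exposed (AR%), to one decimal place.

Cells: a = 1605, b = 582, c = 507, d = 2077.
Risk in exposed = 1605/2187 = 0.73388; risk in unexposed = 507/2584 = 0.19621.
RR = 0.73388/0.19621 = 3.74034
AR% = (RR − 1)/RR × 100 = (3.74034 − 1)/3.74034 × 100 = 73.2644%

73.3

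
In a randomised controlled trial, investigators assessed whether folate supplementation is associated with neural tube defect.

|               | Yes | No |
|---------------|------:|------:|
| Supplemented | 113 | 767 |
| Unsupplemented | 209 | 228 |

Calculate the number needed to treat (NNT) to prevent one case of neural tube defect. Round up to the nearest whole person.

Risk in treated group = 113/880 = 0.12841; risk in control = 209/437 = 0.47826.
Absolute risk reduction = 0.47826 − 0.12841 = 0.34985
NNT = 1 / ARR = 1 / 0.34985 = 2.858 → round up → 3

3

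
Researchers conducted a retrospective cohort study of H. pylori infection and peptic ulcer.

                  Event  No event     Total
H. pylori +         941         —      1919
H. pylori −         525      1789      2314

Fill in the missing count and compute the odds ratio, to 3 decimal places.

The missing cell is in the exposed row: 1919 − 941 = 978.
So a = 941, b = 978, c = 525, d = 1789.
OR = (a·d)/(b·c) = (941 × 1789) / (978 × 525) = 1683449 / 513450 = 3.27870

3.279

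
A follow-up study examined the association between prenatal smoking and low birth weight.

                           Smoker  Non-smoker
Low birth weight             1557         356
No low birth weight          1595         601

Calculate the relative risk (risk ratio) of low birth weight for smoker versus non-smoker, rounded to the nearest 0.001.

Reading the table with exposure as columns: a = 1557 (Smoker, case), b = 1595 (Smoker, non-case), c = 356 (Non-smoker, case), d = 601.
Risk in exposed = 1557/3152 = 0.49397; risk in unexposed = 356/957 = 0.37200.
RR = 0.49397 / 0.37200 = 1.32790
The risk among the exposed is 1.33 times that among the unexposed.

1.328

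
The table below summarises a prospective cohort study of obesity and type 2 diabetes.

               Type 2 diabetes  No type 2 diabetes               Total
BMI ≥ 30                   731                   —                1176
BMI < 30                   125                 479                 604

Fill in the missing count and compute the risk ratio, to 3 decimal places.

The missing cell is in the exposed row: 1176 − 731 = 445.
So a = 731, b = 445, c = 125, d = 479.
RR = [a/(a+b)] / [c/(c+d)] = (731/1176) / (125/604) = 0.62160/0.20695 = 3.00356

3.004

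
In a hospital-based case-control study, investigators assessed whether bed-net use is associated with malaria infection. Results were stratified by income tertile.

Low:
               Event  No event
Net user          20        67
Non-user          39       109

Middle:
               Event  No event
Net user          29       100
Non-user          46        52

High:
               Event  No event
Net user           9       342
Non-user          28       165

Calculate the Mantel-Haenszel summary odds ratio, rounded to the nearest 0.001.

0.381

OR_MH = Σ(aᵢdᵢ/nᵢ) / Σ(bᵢcᵢ/nᵢ), where nᵢ is the stratum total.
Stratum 1 (Low): n = 235; a·d/n = 20·109/235 = 9.2766; b·c/n = 67·39/235 = 11.1191
Stratum 2 (Middle): n = 227; a·d/n = 29·52/227 = 6.6432; b·c/n = 100·46/227 = 20.2643
Stratum 3 (High): n = 544; a·d/n = 9·165/544 = 2.7298; b·c/n = 342·28/544 = 17.6029
OR_MH = (9.2766 + 6.6432 + 2.7298) / (11.1191 + 20.2643 + 17.6029) = 18.6495 / 48.9864 = 0.38071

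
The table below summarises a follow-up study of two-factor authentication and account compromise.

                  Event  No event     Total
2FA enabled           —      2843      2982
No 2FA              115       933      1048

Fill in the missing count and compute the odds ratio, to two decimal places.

0.40

The missing cell is in the exposed row: 2982 − 2843 = 139.
So a = 139, b = 2843, c = 115, d = 933.
OR = (a·d)/(b·c) = (139 × 933) / (2843 × 115) = 129687 / 326945 = 0.39666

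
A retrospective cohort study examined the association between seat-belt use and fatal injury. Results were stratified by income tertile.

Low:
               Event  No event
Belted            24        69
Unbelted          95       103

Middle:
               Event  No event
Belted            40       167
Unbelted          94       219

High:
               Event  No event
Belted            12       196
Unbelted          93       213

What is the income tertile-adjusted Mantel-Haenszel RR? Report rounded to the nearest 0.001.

0.451

RR_MH = Σ(aᵢ·n₀ᵢ/nᵢ) / Σ(cᵢ·n₁ᵢ/nᵢ), with n₁ᵢ = aᵢ+bᵢ (exposed), n₀ᵢ = cᵢ+dᵢ (unexposed), nᵢ = n₁ᵢ+n₀ᵢ.
Stratum 1 (Low): n₁ = 93, n₀ = 198, n = 291; a·n₀/n = 24·198/291 = 16.3299; c·n₁/n = 95·93/291 = 30.3608
Stratum 2 (Middle): n₁ = 207, n₀ = 313, n = 520; a·n₀/n = 40·313/520 = 24.0769; c·n₁/n = 94·207/520 = 37.4192
Stratum 3 (High): n₁ = 208, n₀ = 306, n = 514; a·n₀/n = 12·306/514 = 7.1440; c·n₁/n = 93·208/514 = 37.6342
RR_MH = (16.3299 + 24.0769 + 7.1440) / (30.3608 + 37.4192 + 37.6342) = 47.5508 / 105.4143 = 0.45108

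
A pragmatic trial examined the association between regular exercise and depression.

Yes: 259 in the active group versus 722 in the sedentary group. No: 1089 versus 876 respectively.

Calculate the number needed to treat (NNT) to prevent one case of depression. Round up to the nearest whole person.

4

Risk in treated group = 259/1348 = 0.19214; risk in control = 722/1598 = 0.45181.
Absolute risk reduction = 0.45181 − 0.19214 = 0.25968
NNT = 1 / ARR = 1 / 0.25968 = 3.851 → round up → 4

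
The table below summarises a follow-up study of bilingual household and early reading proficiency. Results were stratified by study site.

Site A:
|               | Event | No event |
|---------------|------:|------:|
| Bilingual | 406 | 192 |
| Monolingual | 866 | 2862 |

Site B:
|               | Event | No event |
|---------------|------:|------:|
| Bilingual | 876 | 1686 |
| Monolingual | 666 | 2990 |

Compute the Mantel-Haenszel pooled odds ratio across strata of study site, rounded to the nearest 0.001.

OR_MH = Σ(aᵢdᵢ/nᵢ) / Σ(bᵢcᵢ/nᵢ), where nᵢ is the stratum total.
Stratum 1 (Site A): n = 4326; a·d/n = 406·2862/4326 = 268.6019; b·c/n = 192·866/4326 = 38.4355
Stratum 2 (Site B): n = 6218; a·d/n = 876·2990/6218 = 421.2351; b·c/n = 1686·666/6218 = 180.5848
OR_MH = (268.6019 + 421.2351) / (38.4355 + 180.5848) = 689.8371 / 219.0203 = 3.14965

3.150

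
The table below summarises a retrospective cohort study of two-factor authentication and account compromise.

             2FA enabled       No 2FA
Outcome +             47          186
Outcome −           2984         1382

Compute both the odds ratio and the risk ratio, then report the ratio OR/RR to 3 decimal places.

Reading the table with exposure as columns: a = 47 (2FA enabled, case), b = 2984 (2FA enabled, non-case), c = 186 (No 2FA, case), d = 1382.
OR = (47·1382)/(2984·186) = 64954/555024 = 0.11703
Risk in exposed = 47/3031 = 0.01551; risk in unexposed = 186/1568 = 0.11862; RR = 0.13072
OR/RR = 0.11703 / 0.13072 = 0.89526
The outcome is not rare, so the OR lies further from 1 than the RR.

0.895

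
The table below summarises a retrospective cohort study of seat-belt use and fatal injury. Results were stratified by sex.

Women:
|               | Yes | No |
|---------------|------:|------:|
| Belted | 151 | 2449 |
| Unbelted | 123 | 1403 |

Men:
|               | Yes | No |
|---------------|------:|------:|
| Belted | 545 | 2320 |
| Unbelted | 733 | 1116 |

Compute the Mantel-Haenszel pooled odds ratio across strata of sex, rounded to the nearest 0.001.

0.416

OR_MH = Σ(aᵢdᵢ/nᵢ) / Σ(bᵢcᵢ/nᵢ), where nᵢ is the stratum total.
Stratum 1 (Women): n = 4126; a·d/n = 151·1403/4126 = 51.3459; b·c/n = 2449·123/4126 = 73.0070
Stratum 2 (Men): n = 4714; a·d/n = 545·1116/4714 = 129.0242; b·c/n = 2320·733/4714 = 360.7467
OR_MH = (51.3459 + 129.0242) / (73.0070 + 360.7467) = 180.3700 / 433.7537 = 0.41584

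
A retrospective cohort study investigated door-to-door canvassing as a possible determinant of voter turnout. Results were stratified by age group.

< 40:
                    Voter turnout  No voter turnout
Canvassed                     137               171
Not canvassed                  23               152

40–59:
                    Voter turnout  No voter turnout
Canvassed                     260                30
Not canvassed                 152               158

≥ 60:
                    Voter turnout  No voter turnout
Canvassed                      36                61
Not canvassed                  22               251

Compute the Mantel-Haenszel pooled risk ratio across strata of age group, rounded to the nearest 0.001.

2.242

RR_MH = Σ(aᵢ·n₀ᵢ/nᵢ) / Σ(cᵢ·n₁ᵢ/nᵢ), with n₁ᵢ = aᵢ+bᵢ (exposed), n₀ᵢ = cᵢ+dᵢ (unexposed), nᵢ = n₁ᵢ+n₀ᵢ.
Stratum 1 (< 40): n₁ = 308, n₀ = 175, n = 483; a·n₀/n = 137·175/483 = 49.6377; c·n₁/n = 23·308/483 = 14.6667
Stratum 2 (40–59): n₁ = 290, n₀ = 310, n = 600; a·n₀/n = 260·310/600 = 134.3333; c·n₁/n = 152·290/600 = 73.4667
Stratum 3 (≥ 60): n₁ = 97, n₀ = 273, n = 370; a·n₀/n = 36·273/370 = 26.5622; c·n₁/n = 22·97/370 = 5.7676
RR_MH = (49.6377 + 134.3333 + 26.5622) / (14.6667 + 73.4667 + 5.7676) = 210.5332 / 93.9009 = 2.24208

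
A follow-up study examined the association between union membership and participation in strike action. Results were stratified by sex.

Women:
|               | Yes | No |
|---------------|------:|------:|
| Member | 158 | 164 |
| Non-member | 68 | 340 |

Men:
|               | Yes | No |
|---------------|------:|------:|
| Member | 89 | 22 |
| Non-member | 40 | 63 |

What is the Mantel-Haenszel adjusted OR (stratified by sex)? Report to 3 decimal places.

5.147

OR_MH = Σ(aᵢdᵢ/nᵢ) / Σ(bᵢcᵢ/nᵢ), where nᵢ is the stratum total.
Stratum 1 (Women): n = 730; a·d/n = 158·340/730 = 73.5890; b·c/n = 164·68/730 = 15.2767
Stratum 2 (Men): n = 214; a·d/n = 89·63/214 = 26.2009; b·c/n = 22·40/214 = 4.1121
OR_MH = (73.5890 + 26.2009) / (15.2767 + 4.1121) = 99.7900 / 19.3889 = 5.14677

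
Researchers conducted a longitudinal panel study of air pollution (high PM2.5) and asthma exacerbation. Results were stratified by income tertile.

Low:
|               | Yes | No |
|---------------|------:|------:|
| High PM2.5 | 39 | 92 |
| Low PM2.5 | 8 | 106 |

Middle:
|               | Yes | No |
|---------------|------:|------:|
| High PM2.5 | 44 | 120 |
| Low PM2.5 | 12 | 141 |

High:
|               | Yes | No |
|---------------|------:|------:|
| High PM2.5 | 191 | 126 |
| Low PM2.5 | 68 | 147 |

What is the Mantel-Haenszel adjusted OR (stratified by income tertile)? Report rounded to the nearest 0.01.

OR_MH = Σ(aᵢdᵢ/nᵢ) / Σ(bᵢcᵢ/nᵢ), where nᵢ is the stratum total.
Stratum 1 (Low): n = 245; a·d/n = 39·106/245 = 16.8735; b·c/n = 92·8/245 = 3.0041
Stratum 2 (Middle): n = 317; a·d/n = 44·141/317 = 19.5710; b·c/n = 120·12/317 = 4.5426
Stratum 3 (High): n = 532; a·d/n = 191·147/532 = 52.7763; b·c/n = 126·68/532 = 16.1053
OR_MH = (16.8735 + 19.5710 + 52.7763) / (3.0041 + 4.5426 + 16.1053) = 89.2208 / 23.6519 = 3.77224

3.77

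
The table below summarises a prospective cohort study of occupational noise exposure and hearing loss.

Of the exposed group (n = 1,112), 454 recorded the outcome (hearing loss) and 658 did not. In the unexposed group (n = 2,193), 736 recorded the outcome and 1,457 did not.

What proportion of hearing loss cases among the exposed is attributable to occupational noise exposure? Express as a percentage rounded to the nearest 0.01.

From the description: a = 454, b = 658, c = 736, d = 1457.
Risk in exposed = 454/1112 = 0.40827; risk in unexposed = 736/2193 = 0.33561.
RR = 0.40827/0.33561 = 1.21650
AR% = (RR − 1)/RR × 100 = (1.21650 − 1)/1.21650 × 100 = 17.7969%

17.80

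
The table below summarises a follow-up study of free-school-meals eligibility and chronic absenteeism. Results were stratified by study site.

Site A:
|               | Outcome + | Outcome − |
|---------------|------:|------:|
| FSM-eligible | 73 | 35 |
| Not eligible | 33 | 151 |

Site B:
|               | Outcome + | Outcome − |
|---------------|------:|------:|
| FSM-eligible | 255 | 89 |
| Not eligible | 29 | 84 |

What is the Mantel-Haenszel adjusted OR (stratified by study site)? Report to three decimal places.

OR_MH = Σ(aᵢdᵢ/nᵢ) / Σ(bᵢcᵢ/nᵢ), where nᵢ is the stratum total.
Stratum 1 (Site A): n = 292; a·d/n = 73·151/292 = 37.7500; b·c/n = 35·33/292 = 3.9555
Stratum 2 (Site B): n = 457; a·d/n = 255·84/457 = 46.8709; b·c/n = 89·29/457 = 5.6477
OR_MH = (37.7500 + 46.8709) / (3.9555 + 5.6477) = 84.6209 / 9.6032 = 8.81176

8.812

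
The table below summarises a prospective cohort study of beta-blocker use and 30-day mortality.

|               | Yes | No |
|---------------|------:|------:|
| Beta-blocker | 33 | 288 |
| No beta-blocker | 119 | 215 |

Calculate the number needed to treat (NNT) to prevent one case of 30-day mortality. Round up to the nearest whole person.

Risk in treated group = 33/321 = 0.10280; risk in control = 119/334 = 0.35629.
Absolute risk reduction = 0.35629 − 0.10280 = 0.25348
NNT = 1 / ARR = 1 / 0.25348 = 3.945 → round up → 4

4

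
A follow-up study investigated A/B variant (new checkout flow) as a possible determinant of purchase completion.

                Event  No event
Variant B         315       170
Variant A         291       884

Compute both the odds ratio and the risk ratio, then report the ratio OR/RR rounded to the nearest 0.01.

Cells: a = 315, b = 170, c = 291, d = 884.
OR = (315·884)/(170·291) = 278460/49470 = 5.62887
Risk in exposed = 315/485 = 0.64948; risk in unexposed = 291/1175 = 0.24766; RR = 2.62249
OR/RR = 5.62887 / 2.62249 = 2.14638
The outcome is not rare, so the OR lies further from 1 than the RR.

2.15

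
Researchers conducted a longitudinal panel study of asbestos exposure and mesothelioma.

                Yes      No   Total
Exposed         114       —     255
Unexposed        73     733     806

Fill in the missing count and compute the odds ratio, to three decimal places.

8.118

The missing cell is in the exposed row: 255 − 114 = 141.
So a = 114, b = 141, c = 73, d = 733.
OR = (a·d)/(b·c) = (114 × 733) / (141 × 73) = 83562 / 10293 = 8.11833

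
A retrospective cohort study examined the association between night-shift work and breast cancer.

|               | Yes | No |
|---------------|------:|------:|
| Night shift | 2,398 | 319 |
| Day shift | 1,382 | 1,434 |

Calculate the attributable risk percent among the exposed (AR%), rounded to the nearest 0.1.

Cells: a = 2398, b = 319, c = 1382, d = 1434.
Risk in exposed = 2398/2717 = 0.88259; risk in unexposed = 1382/2816 = 0.49077.
RR = 0.88259/0.49077 = 1.79839
AR% = (RR − 1)/RR × 100 = (1.79839 − 1)/1.79839 × 100 = 44.3947%

44.4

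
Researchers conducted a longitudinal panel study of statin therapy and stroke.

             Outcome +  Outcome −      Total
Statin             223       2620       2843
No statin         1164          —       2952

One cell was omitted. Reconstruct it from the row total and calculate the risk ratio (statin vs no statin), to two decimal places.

The missing cell is in the unexposed row: 2952 − 1164 = 1788.
So a = 223, b = 2620, c = 1164, d = 1788.
RR = [a/(a+b)] / [c/(c+d)] = (223/2843) / (1164/2952) = 0.07844/0.39431 = 0.19893

0.20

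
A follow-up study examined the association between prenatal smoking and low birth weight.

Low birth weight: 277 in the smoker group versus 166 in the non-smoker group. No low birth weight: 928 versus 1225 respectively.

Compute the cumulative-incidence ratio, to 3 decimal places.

From the description: a = 277, b = 928, c = 166, d = 1225.
Risk in exposed = 277/1205 = 0.22988; risk in unexposed = 166/1391 = 0.11934.
RR = 0.22988 / 0.11934 = 1.92625
The risk among the exposed is 1.93 times that among the unexposed.

1.926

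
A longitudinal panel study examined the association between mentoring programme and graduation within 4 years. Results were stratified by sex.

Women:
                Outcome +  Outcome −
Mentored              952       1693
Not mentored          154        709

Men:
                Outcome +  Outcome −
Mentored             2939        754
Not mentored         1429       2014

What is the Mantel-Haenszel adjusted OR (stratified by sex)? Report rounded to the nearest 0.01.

OR_MH = Σ(aᵢdᵢ/nᵢ) / Σ(bᵢcᵢ/nᵢ), where nᵢ is the stratum total.
Stratum 1 (Women): n = 3508; a·d/n = 952·709/3508 = 192.4082; b·c/n = 1693·154/3508 = 74.3221
Stratum 2 (Men): n = 7136; a·d/n = 2939·2014/7136 = 829.4767; b·c/n = 754·1429/7136 = 150.9902
OR_MH = (192.4082 + 829.4767) / (74.3221 + 150.9902) = 1021.8849 / 225.3123 = 4.53542

4.54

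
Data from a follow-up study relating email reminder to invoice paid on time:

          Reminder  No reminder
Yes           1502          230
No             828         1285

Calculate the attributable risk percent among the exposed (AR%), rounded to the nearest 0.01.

Reading the table with exposure as columns: a = 1502 (Reminder, case), b = 828 (Reminder, non-case), c = 230 (No reminder, case), d = 1285.
Risk in exposed = 1502/2330 = 0.64464; risk in unexposed = 230/1515 = 0.15182.
RR = 0.64464/0.15182 = 4.24618
AR% = (RR − 1)/RR × 100 = (4.24618 − 1)/4.24618 × 100 = 76.4494%

76.45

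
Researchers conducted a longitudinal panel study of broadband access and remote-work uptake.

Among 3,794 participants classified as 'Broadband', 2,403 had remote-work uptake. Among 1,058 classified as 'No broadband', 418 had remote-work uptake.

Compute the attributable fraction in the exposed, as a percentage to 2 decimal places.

From the description: a = 2403, b = 1391, c = 418, d = 640.
Risk in exposed = 2403/3794 = 0.63337; risk in unexposed = 418/1058 = 0.39509.
RR = 0.63337/0.39509 = 1.60312
AR% = (RR − 1)/RR × 100 = (1.60312 − 1)/1.60312 × 100 = 37.6216%

37.62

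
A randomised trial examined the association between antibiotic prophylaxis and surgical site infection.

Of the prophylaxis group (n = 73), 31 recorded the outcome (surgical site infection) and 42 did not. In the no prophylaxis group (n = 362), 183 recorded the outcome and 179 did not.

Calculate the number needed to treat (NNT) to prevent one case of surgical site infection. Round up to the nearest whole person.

13

Risk in treated group = 31/73 = 0.42466; risk in control = 183/362 = 0.50552.
Absolute risk reduction = 0.50552 − 0.42466 = 0.08087
NNT = 1 / ARR = 1 / 0.08087 = 12.366 → round up → 13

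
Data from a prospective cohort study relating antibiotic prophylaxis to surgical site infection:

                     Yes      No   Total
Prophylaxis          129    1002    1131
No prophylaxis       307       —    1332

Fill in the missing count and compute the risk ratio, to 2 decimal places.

The missing cell is in the unexposed row: 1332 − 307 = 1025.
So a = 129, b = 1002, c = 307, d = 1025.
RR = [a/(a+b)] / [c/(c+d)] = (129/1131) / (307/1332) = 0.11406/0.23048 = 0.49487

0.49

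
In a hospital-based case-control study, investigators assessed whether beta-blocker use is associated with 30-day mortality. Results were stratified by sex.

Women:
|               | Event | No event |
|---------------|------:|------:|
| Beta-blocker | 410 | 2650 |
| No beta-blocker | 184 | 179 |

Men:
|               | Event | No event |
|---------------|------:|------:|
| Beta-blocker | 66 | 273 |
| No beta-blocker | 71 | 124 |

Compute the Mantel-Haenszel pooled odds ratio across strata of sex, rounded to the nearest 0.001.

OR_MH = Σ(aᵢdᵢ/nᵢ) / Σ(bᵢcᵢ/nᵢ), where nᵢ is the stratum total.
Stratum 1 (Women): n = 3423; a·d/n = 410·179/3423 = 21.4403; b·c/n = 2650·184/3423 = 142.4481
Stratum 2 (Men): n = 534; a·d/n = 66·124/534 = 15.3258; b·c/n = 273·71/534 = 36.2978
OR_MH = (21.4403 + 15.3258) / (142.4481 + 36.2978) = 36.7661 / 178.7459 = 0.20569

0.206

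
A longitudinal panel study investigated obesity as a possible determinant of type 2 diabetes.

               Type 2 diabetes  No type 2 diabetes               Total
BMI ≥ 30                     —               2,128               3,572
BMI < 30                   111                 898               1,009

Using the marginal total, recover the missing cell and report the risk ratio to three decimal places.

3.675

The missing cell is in the exposed row: 3572 − 2128 = 1444.
So a = 1444, b = 2128, c = 111, d = 898.
RR = [a/(a+b)] / [c/(c+d)] = (1444/3572) / (111/1009) = 0.40426/0.11001 = 3.67472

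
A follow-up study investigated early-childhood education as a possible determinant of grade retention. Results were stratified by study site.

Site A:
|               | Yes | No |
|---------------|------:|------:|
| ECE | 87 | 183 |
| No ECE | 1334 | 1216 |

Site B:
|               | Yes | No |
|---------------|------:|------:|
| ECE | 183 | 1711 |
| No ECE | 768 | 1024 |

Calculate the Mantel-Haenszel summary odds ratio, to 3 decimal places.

OR_MH = Σ(aᵢdᵢ/nᵢ) / Σ(bᵢcᵢ/nᵢ), where nᵢ is the stratum total.
Stratum 1 (Site A): n = 2820; a·d/n = 87·1216/2820 = 37.5149; b·c/n = 183·1334/2820 = 86.5681
Stratum 2 (Site B): n = 3686; a·d/n = 183·1024/3686 = 50.8388; b·c/n = 1711·768/3686 = 356.4970
OR_MH = (37.5149 + 50.8388) / (86.5681 + 356.4970) = 88.3537 / 443.0651 = 0.19941

0.199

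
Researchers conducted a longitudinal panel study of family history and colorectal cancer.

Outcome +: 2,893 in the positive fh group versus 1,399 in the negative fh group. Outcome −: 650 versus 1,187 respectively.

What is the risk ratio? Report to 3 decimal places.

1.509

From the description: a = 2893, b = 650, c = 1399, d = 1187.
Risk in exposed = 2893/3543 = 0.81654; risk in unexposed = 1399/2586 = 0.54099.
RR = 0.81654 / 0.54099 = 1.50934
The risk among the exposed is 1.51 times that among the unexposed.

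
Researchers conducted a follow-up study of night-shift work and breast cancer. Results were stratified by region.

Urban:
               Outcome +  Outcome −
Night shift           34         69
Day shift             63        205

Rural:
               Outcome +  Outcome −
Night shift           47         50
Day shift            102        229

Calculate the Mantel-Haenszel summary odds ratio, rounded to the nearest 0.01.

1.86

OR_MH = Σ(aᵢdᵢ/nᵢ) / Σ(bᵢcᵢ/nᵢ), where nᵢ is the stratum total.
Stratum 1 (Urban): n = 371; a·d/n = 34·205/371 = 18.7871; b·c/n = 69·63/371 = 11.7170
Stratum 2 (Rural): n = 428; a·d/n = 47·229/428 = 25.1472; b·c/n = 50·102/428 = 11.9159
OR_MH = (18.7871 + 25.1472) / (11.7170 + 11.9159) = 43.9343 / 23.6329 = 1.85903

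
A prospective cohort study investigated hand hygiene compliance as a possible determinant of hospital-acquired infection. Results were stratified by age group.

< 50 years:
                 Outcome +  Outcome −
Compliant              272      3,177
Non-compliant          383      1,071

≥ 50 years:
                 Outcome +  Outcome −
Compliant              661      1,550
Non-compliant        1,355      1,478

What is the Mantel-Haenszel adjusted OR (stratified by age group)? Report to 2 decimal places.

0.38

OR_MH = Σ(aᵢdᵢ/nᵢ) / Σ(bᵢcᵢ/nᵢ), where nᵢ is the stratum total.
Stratum 1 (< 50 years): n = 4903; a·d/n = 272·1071/4903 = 59.4151; b·c/n = 3177·383/4903 = 248.1728
Stratum 2 (≥ 50 years): n = 5044; a·d/n = 661·1478/5044 = 193.6872; b·c/n = 1550·1355/5044 = 416.3858
OR_MH = (59.4151 + 193.6872) / (248.1728 + 416.3858) = 253.1022 / 664.5586 = 0.38086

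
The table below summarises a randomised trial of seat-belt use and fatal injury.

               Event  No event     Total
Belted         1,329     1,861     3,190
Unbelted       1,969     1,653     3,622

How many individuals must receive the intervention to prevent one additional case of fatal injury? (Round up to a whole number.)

8

Risk in treated group = 1329/3190 = 0.41661; risk in control = 1969/3622 = 0.54362.
Absolute risk reduction = 0.54362 − 0.41661 = 0.12701
NNT = 1 / ARR = 1 / 0.12701 = 7.874 → round up → 8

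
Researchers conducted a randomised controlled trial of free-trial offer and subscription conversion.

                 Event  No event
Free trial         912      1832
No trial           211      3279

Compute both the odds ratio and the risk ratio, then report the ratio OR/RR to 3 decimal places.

1.407

Cells: a = 912, b = 1832, c = 211, d = 3279.
OR = (912·3279)/(1832·211) = 2990448/386552 = 7.73621
Risk in exposed = 912/2744 = 0.33236; risk in unexposed = 211/3490 = 0.06046; RR = 5.49735
OR/RR = 7.73621 / 5.49735 = 1.40726
The outcome is not rare, so the OR lies further from 1 than the RR.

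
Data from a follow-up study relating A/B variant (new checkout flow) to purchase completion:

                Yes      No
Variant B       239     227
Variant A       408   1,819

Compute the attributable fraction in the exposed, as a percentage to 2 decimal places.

64.28

Cells: a = 239, b = 227, c = 408, d = 1819.
Risk in exposed = 239/466 = 0.51288; risk in unexposed = 408/2227 = 0.18321.
RR = 0.51288/0.18321 = 2.79945
AR% = (RR − 1)/RR × 100 = (2.79945 − 1)/2.79945 × 100 = 64.2786%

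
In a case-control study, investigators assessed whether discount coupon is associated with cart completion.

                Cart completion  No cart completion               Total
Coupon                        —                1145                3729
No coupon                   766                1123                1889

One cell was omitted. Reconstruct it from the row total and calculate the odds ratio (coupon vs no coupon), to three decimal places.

3.309

The missing cell is in the exposed row: 3729 − 1145 = 2584.
So a = 2584, b = 1145, c = 766, d = 1123.
OR = (a·d)/(b·c) = (2584 × 1123) / (1145 × 766) = 2901832 / 877070 = 3.30855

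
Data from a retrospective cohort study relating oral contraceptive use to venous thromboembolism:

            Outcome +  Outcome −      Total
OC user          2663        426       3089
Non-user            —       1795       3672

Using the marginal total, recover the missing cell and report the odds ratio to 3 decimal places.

The missing cell is in the unexposed row: 3672 − 1795 = 1877.
So a = 2663, b = 426, c = 1877, d = 1795.
OR = (a·d)/(b·c) = (2663 × 1795) / (426 × 1877) = 4780085 / 799602 = 5.97808

5.978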